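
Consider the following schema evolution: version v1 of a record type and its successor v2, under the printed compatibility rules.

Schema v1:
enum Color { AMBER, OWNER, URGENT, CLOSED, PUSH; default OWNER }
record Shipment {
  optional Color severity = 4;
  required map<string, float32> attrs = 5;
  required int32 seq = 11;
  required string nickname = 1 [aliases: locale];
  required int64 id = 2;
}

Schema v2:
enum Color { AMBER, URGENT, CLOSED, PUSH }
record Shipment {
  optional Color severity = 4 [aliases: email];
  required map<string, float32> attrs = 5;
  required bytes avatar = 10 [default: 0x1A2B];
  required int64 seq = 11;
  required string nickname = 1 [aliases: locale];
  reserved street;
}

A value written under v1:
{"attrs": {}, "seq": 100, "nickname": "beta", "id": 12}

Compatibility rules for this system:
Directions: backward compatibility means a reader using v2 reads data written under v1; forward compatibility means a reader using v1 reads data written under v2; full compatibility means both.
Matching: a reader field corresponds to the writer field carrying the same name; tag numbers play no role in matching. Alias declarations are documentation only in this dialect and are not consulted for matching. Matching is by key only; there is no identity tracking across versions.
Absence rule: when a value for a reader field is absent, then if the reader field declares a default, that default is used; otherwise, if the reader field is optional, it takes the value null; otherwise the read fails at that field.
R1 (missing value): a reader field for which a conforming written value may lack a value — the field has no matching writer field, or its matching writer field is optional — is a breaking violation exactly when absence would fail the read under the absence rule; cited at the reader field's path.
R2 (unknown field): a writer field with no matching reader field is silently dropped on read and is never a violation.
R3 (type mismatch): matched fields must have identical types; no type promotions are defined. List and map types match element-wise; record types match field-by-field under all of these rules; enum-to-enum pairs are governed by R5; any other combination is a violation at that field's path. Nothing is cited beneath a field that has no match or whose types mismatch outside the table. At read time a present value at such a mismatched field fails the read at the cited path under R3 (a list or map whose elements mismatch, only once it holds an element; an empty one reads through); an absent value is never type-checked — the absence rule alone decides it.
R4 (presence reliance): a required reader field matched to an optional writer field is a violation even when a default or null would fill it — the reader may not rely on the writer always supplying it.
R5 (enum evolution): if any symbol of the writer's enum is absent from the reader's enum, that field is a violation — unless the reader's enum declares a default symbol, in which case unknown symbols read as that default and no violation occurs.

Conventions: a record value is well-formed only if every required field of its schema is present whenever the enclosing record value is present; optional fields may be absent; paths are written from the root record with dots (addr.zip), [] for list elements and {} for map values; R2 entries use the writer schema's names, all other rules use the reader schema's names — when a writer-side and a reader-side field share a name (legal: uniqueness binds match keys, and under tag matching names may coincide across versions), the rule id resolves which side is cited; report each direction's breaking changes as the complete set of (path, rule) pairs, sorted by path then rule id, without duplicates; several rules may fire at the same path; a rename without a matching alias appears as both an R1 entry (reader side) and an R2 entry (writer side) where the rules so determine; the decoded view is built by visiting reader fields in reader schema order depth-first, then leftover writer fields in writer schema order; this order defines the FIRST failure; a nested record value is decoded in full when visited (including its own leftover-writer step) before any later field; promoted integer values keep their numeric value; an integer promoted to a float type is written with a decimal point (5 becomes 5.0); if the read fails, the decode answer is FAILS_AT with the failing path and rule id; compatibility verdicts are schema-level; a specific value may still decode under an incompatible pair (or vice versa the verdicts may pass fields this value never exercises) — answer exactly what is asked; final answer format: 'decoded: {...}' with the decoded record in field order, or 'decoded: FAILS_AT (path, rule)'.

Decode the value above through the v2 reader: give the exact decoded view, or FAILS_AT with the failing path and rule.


in Shipment below, arrows point writer -> reader
decode (reader v2):
  severity := null (not supplied -> null)
  attrs := {}
  avatar := 0x1A2B (no value, default fills)
  read fails at seq under R3
  => FAILS_AT (seq, R3)
diffs on Shipment not affecting the asked answer:
  enum Color (field severity in record Shipment): symbol OWNER removed (it was the default; the default is cleared) -> matters for Shipment compatibility verdicts, not for this value's decode
  added field avatar to record Shipment: required bytes, tag 10, default 0x1A2B (in v2 it sits immediately before seq) -> no rule fires on it and the decoded Shipment view is identical with or without it
  removed field id from record Shipment -> matters for Shipment compatibility verdicts, not for this value's decode

decoded: FAILS_AT (seq, R3)


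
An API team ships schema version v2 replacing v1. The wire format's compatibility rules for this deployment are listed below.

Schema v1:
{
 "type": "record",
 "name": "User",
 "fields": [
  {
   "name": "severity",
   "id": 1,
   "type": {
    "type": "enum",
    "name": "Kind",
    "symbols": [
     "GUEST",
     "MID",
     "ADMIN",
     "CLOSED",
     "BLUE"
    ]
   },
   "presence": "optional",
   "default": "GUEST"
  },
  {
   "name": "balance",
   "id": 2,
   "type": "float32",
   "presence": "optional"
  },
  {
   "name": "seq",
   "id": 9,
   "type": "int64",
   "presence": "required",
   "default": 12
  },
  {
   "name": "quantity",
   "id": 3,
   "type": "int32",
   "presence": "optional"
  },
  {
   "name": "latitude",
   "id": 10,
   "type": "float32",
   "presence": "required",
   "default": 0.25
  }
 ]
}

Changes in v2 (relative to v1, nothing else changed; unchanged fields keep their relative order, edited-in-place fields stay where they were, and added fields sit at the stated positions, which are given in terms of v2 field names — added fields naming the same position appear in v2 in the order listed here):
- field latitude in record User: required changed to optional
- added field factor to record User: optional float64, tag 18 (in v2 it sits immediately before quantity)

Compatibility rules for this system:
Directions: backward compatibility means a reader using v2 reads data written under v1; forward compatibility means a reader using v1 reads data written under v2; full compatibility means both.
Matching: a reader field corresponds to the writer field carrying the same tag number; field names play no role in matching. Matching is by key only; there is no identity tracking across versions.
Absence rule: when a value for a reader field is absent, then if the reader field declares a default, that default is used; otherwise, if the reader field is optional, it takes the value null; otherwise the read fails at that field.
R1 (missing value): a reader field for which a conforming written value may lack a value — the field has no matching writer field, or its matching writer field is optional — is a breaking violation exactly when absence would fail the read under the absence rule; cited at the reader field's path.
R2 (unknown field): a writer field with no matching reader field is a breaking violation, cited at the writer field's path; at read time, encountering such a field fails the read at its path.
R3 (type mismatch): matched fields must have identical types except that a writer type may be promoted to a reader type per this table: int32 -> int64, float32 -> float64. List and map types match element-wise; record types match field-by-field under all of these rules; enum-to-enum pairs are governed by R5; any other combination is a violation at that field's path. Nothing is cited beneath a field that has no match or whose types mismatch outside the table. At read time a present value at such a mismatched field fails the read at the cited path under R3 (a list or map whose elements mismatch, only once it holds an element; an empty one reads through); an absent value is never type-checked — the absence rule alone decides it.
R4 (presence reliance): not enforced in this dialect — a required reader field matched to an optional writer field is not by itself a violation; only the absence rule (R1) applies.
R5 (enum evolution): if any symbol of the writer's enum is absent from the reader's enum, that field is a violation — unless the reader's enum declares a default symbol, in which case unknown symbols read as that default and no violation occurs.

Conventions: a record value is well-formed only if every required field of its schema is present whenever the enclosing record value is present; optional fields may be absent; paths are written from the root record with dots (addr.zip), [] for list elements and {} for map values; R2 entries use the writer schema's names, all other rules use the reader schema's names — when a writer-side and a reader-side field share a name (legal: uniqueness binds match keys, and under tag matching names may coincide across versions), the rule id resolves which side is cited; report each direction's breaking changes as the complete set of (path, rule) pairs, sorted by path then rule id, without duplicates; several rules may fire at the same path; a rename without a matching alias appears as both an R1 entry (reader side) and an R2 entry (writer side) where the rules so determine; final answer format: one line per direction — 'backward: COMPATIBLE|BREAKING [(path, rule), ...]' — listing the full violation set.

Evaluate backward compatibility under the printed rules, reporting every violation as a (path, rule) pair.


each type pair in User: writer, then reader
backward for User (reader v2, writer v1):
  severity <- severity (Kind -> Kind, writer optional)
  balance <- balance (float32 -> float32, writer optional)
  seq <- seq (int64 -> int64, writer required)
  no writer field matches reader factor
  quantity <- quantity (int32 -> int32, writer optional)
  latitude <- latitude (float32 -> float32, writer required)
  => no violations; backward on User: COMPATIBLE
the other User changes do not affect what is asked:
  field latitude in record User: required changed to optional -> inert for the asked User verdict: nothing fires
  added field factor to record User: optional float64, tag 18 (in v2 it sits immediately before quantity) -> its effect on User is confined to the forward direction, not asked

backward: COMPATIBLE []


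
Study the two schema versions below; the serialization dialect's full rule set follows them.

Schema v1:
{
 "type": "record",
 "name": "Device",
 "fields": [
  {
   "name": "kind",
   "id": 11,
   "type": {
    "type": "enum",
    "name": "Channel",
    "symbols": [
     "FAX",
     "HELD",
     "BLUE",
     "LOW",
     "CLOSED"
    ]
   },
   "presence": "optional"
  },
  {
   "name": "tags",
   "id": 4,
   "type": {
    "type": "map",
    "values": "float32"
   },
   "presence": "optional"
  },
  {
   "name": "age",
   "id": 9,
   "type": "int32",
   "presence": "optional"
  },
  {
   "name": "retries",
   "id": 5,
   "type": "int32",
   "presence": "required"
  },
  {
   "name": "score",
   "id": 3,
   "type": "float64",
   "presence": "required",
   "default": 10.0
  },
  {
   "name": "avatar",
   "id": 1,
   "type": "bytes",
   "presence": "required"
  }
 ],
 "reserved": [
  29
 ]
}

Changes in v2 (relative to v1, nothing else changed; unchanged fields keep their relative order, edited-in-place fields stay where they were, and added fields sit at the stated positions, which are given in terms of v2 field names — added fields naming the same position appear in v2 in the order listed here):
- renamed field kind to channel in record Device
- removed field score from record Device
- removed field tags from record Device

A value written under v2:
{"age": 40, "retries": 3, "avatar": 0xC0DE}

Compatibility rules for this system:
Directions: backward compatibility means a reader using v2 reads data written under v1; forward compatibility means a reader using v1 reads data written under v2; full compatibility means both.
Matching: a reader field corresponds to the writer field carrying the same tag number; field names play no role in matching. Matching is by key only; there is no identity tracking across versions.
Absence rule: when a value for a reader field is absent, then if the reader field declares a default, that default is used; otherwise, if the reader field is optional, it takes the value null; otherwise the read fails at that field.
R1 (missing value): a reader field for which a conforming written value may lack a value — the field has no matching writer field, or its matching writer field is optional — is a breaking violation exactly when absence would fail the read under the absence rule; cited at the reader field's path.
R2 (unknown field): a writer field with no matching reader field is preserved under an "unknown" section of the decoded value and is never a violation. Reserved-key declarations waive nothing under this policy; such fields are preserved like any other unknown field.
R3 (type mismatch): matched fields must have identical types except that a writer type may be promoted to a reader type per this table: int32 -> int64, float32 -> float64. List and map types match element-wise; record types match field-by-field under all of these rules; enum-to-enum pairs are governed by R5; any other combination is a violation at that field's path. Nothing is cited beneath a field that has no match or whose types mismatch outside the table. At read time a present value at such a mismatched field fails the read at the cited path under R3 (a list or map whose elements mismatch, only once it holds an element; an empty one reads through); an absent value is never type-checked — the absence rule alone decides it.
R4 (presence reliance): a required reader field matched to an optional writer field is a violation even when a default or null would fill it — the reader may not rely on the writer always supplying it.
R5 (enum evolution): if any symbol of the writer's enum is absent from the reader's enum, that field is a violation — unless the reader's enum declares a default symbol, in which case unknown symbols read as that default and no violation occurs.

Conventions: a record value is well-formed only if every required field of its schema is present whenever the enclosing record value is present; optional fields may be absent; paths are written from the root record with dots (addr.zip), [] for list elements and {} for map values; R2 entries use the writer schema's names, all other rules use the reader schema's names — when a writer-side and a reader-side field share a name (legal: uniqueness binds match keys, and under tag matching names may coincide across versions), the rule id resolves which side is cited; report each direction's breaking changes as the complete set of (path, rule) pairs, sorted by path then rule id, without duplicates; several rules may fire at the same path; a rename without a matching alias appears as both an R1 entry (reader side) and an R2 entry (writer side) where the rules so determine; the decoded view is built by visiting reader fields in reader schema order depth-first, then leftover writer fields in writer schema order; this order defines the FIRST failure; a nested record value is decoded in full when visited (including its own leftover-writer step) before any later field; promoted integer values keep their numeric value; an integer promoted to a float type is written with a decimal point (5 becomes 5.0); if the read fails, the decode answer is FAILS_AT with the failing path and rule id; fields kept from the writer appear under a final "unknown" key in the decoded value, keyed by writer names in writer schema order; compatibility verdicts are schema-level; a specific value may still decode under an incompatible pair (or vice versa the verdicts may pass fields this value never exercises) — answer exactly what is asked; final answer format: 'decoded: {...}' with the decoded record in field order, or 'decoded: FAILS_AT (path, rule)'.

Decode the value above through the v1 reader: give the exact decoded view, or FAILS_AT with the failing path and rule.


each type pair in Device: writer, then reader
decode (reader v1):
  kind := null (not supplied -> null)
  tags := null (not supplied -> null)
  age := 40
  retries := 3
  score := 10.0 (no value, default fills)
  avatar := 0xC0DE
  => decoded: {"kind": null, "tags": null, "age": 40, "retries": 3, "score": 10.0, "avatar": 0xC0DE}
the rest of the Device diff is inert for this question:
  renamed field kind to channel in record Device -> triggers nothing under the printed rules; the Device answer is the same either way
  removed field score from record Device -> triggers nothing under the printed rules; the Device answer is the same either way
  removed field tags from record Device -> triggers nothing under the printed rules; the Device answer is the same either way

decoded: {"kind": null, "tags": null, "age": 40, "retries": 3, "score": 10.0, "avatar": 0xC0DE}


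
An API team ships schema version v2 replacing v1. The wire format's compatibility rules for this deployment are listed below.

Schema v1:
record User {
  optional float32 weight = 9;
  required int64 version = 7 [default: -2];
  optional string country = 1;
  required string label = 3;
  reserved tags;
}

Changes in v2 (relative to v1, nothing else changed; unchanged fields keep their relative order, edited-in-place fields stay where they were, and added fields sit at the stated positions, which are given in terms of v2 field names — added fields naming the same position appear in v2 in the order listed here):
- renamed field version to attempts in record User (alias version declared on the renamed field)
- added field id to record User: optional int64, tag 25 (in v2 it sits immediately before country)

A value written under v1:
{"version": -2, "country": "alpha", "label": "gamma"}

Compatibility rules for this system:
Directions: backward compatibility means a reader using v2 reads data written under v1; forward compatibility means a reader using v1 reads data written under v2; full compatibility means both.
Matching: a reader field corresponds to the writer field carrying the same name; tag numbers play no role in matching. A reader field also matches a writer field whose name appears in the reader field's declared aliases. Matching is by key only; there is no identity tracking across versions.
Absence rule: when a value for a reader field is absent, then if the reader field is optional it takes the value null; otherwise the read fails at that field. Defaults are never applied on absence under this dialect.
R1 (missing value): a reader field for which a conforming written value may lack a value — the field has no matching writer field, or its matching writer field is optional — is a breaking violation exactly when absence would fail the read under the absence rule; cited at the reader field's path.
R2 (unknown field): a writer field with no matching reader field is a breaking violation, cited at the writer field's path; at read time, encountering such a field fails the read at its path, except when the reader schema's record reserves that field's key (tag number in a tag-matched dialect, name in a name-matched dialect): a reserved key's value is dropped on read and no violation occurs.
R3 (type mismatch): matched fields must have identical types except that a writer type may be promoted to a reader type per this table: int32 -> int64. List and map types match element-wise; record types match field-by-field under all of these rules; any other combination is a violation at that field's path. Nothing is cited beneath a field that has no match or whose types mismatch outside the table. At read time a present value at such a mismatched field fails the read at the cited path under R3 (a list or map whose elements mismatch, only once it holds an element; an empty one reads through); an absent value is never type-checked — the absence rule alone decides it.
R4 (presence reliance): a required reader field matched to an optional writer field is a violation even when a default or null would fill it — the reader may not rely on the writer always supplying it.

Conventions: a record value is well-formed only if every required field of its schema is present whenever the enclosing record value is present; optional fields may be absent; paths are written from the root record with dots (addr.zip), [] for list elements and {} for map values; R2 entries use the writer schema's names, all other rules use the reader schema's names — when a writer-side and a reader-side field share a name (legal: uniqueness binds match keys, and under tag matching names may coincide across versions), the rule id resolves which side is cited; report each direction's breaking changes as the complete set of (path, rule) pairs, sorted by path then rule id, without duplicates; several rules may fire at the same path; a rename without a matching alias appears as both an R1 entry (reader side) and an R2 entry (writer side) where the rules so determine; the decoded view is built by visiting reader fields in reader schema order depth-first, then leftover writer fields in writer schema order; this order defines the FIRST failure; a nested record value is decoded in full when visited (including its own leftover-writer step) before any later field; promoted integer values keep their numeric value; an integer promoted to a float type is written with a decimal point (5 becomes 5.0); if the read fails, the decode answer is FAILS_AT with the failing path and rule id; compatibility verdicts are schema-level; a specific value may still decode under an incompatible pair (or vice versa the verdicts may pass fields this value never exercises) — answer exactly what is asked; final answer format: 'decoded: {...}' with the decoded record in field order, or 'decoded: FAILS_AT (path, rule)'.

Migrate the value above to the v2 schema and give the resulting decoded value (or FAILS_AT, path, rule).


in User below, arrows point writer -> reader
decode walk for User under reader schema v2:
  weight := null (absent, optional -> null)
  attempts := -2 (from writer version)
  id := null (absent, optional -> null)
  country := "alpha"
  label := "gamma"
  => decoded: {"weight": null, "attempts": -2, "id": null, "country": "alpha", "label": "gamma"}

decoded: {"weight": null, "attempts": -2, "id": null, "country": "alpha", "label": "gamma"}


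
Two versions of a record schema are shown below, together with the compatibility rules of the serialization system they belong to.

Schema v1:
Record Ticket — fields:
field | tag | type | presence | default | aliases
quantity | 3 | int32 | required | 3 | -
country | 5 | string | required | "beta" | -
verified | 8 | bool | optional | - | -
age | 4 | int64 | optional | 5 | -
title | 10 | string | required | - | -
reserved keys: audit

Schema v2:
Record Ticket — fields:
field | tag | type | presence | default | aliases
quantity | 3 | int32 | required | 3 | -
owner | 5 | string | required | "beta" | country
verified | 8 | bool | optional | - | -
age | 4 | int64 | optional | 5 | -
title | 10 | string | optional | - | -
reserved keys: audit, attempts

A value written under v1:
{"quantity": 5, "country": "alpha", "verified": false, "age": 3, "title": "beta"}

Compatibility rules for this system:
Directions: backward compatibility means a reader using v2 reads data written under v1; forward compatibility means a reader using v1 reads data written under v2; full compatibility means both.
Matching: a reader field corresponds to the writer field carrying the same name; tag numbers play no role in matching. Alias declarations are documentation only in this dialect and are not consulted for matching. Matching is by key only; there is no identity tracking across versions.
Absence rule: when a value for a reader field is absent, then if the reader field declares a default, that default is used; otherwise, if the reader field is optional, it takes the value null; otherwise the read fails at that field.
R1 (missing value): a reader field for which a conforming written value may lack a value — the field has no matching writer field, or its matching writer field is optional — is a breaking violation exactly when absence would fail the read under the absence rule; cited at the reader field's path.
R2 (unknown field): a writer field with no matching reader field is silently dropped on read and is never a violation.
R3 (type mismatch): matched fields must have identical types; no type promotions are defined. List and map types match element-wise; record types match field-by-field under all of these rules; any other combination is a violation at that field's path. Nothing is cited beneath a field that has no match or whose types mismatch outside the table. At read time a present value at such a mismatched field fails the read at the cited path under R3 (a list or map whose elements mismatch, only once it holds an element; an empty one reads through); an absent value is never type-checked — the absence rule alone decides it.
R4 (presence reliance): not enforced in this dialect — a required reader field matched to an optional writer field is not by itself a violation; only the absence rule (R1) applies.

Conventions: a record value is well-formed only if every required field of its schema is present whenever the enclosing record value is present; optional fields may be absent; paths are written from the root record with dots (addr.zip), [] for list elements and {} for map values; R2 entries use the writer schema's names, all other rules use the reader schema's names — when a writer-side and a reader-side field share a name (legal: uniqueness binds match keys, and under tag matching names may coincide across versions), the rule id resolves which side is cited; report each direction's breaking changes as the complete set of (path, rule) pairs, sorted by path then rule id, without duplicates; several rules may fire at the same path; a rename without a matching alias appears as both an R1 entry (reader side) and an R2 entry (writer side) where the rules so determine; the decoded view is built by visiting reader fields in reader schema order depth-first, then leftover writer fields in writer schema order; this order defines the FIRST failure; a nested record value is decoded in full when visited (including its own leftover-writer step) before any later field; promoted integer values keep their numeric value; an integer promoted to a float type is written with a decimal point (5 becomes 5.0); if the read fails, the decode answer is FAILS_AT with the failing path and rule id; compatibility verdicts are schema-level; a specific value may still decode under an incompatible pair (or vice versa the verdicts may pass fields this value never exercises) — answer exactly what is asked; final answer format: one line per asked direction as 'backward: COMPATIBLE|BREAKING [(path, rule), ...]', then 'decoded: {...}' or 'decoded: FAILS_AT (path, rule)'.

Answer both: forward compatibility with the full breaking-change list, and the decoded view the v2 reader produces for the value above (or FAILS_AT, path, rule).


forward: BREAKING [(title, R1)]; decoded: {"quantity": 5, "owner": "beta", "verified": false, "age": 3, "title": "beta"}

in Ticket below, arrows point writer -> reader
forward pass over Ticket, reader schema v1, writer schema v2:
  quantity: int32 -> int32, writer required; from quantity
  country: no writer-side match
  verified: bool -> bool, writer optional; from verified
  age: int64 -> int64, writer optional; from age
  title: string -> string, writer optional; from title
  writer field owner has no reader counterpart
  rule R1 violated at title
  => forward: BREAKING (1)
decoding the Ticket value with the v2 reader:
  quantity := 5
  owner := "beta" (no value, default fills)
  verified := false
  age := 3
  title := "beta"
  writer country: unmatched, discarded
  => decoded: {"quantity": 5, "owner": "beta", "verified": false, "age": 3, "title": "beta"}


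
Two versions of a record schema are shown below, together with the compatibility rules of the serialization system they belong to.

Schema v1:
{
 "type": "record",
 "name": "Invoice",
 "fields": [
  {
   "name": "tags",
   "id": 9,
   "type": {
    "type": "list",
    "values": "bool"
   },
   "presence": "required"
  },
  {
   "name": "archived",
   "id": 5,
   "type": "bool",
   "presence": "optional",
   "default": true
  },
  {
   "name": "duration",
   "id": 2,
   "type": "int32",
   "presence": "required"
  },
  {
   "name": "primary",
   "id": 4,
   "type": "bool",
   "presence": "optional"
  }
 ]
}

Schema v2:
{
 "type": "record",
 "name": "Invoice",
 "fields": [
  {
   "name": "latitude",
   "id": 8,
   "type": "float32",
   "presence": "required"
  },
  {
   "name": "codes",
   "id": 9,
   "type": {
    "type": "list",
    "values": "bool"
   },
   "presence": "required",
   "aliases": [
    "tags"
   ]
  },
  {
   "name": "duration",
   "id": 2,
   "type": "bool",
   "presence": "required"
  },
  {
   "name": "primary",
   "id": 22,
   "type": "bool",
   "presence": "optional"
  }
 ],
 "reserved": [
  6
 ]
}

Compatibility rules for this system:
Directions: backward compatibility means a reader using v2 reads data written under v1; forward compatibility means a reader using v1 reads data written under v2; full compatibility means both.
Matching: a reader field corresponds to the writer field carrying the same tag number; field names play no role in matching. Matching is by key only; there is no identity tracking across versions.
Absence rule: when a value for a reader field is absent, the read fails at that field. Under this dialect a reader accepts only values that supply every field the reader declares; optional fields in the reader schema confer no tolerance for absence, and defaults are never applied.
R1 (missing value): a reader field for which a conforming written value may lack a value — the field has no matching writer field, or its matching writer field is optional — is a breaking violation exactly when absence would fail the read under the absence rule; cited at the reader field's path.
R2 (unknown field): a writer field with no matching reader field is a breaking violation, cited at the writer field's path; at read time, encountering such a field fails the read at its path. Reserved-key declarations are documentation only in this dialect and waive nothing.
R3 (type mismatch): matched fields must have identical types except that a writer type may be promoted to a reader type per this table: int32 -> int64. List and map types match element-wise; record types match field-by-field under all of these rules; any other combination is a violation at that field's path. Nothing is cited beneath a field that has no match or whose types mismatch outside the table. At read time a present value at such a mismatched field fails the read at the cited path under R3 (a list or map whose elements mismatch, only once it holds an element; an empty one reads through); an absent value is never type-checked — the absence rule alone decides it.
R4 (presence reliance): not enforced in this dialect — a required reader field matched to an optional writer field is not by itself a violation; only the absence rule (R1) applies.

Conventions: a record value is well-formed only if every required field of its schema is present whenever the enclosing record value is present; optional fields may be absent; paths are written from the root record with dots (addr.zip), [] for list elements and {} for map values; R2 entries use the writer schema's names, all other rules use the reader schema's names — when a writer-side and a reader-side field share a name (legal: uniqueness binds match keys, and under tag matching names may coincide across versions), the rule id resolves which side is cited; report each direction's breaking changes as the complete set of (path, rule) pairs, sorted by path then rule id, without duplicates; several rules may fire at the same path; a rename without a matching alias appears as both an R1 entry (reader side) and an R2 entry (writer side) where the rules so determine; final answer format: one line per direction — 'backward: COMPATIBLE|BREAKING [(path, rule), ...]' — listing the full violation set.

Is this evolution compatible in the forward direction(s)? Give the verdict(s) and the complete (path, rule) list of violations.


arrows below run writer -> reader for Invoice
checking forward for Invoice: reader v1 against writer v2:
  list<bool> -> list<bool>, writer required: tags aligns to codes
  archived: no writer-side match
  bool -> int32, writer required: duration aligns to duration
  primary: no writer-side match
  leftover writer field: latitude
  leftover writer field: primary
  R1 fires at archived
  R3 fires at duration
  R2 fires at latitude
  R1 fires at primary
  R2 fires at primary
  => forward verdict for Invoice: BREAKING, 5 violation(s)
diffs on Invoice not affecting the asked answer:
  renamed field tags to codes in record Invoice (alias tags declared on the renamed field) -> inert for the asked Invoice verdict: nothing fires
  removed field archived from record Invoice -> its effect on Invoice is confined to the backward direction, not asked

forward: BREAKING [(archived, R1), (duration, R3), (latitude, R2), (primary, R1), (primary, R2)]


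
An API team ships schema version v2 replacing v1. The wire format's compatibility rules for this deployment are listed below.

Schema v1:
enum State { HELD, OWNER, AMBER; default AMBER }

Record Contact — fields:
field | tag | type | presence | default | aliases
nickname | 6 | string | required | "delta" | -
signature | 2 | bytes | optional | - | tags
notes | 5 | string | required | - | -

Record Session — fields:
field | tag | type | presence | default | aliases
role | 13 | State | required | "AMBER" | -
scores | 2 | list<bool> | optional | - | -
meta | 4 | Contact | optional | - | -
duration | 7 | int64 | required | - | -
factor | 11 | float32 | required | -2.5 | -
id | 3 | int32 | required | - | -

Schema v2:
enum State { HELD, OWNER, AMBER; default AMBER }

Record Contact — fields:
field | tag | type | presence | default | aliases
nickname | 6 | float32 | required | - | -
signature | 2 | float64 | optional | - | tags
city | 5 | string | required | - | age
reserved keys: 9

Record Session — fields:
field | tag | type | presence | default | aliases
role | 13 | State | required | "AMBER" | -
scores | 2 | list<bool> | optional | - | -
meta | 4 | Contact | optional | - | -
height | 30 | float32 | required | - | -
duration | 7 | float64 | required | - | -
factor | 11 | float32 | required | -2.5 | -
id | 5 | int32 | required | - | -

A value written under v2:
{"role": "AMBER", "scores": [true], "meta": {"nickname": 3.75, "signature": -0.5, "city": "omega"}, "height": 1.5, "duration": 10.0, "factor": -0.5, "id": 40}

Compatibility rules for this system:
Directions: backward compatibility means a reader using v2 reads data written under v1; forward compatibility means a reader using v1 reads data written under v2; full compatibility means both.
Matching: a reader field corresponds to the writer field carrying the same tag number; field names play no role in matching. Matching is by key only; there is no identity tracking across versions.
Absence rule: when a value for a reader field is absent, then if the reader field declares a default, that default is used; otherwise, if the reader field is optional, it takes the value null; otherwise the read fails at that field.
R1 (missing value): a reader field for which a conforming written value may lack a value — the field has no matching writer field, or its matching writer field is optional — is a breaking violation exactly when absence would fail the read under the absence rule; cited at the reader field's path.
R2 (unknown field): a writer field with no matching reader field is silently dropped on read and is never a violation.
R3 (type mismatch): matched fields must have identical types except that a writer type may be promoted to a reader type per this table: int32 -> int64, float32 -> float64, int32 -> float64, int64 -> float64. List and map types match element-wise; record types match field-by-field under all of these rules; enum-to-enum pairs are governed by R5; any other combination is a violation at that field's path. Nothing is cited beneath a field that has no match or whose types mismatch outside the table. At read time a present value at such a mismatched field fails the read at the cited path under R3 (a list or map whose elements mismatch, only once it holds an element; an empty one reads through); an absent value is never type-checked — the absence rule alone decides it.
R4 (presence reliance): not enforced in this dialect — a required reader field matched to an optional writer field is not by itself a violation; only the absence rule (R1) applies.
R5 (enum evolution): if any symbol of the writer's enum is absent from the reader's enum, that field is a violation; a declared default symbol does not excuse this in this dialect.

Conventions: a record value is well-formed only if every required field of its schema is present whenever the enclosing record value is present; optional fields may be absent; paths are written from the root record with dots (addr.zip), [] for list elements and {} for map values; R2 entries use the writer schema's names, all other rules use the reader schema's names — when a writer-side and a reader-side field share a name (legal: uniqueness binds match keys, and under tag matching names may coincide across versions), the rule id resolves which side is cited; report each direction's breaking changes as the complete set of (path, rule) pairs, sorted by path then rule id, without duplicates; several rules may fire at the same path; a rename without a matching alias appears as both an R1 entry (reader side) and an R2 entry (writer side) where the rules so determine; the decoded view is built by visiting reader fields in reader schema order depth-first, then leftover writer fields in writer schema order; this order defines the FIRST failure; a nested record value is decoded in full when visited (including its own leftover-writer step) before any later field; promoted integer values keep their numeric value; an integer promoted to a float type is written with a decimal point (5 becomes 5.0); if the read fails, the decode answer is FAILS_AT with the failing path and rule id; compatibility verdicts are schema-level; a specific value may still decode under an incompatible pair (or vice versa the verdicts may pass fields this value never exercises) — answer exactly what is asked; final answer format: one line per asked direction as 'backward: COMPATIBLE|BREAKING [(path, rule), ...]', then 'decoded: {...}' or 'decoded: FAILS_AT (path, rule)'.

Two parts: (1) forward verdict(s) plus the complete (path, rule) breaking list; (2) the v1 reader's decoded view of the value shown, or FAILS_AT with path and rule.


forward: BREAKING [(duration, R3), (id, R1), (meta.nickname, R3), (meta.signature, R3)]; decoded: FAILS_AT (meta.nickname, R3)

in Session below, arrows point writer -> reader
checking forward for Session: reader v1 against writer v2:
  role <- role (State -> State, writer required)
  scores <- scores (list<bool> -> list<bool>, writer optional)
  meta <- meta (Contact -> Contact, writer optional)
  duration <- duration (float64 -> int64, writer required)
  factor <- factor (float32 -> float32, writer required)
  id: no writer-side match
  leftover writer field: height
  leftover writer field: id
  meta.nickname <- meta.nickname (float32 -> string, writer required)
  meta.signature <- meta.signature (float64 -> bytes, writer optional)
  meta.notes <- meta.city (string -> string, writer required)
  R3 fires at duration
  R1 fires at id
  R3 fires at meta.nickname
  R3 fires at meta.signature
  => 4 violation(s): forward is BREAKING for Session
migrating the Session value to v1:
  role := "AMBER"
  scores := [true]
  read fails at meta.nickname under R3
  => FAILS_AT (meta.nickname, R3)
ruling out the remaining Session differences:
  renamed field notes to city in record Contact -> fires no rule on Session, leaving the asked answer as it is
  added field height to record Session: required float32, tag 30 (in v2 it sits immediately before duration) -> matters only for Session's backward compatibility — outside the asked direction
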